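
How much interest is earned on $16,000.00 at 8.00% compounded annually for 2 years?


Compound interest earned = final amount − principal.
A = P(1 + r/n)^(nt) = $16,000.00 × (1 + 0.08/1)^(1 × 2) = $18,662.40
Interest = A − P = $18,662.40 − $16,000.00 = $2,662.40

Interest = A - P = $2,662.40


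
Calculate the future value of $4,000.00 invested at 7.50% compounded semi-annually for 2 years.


Compound interest formula: A = P(1 + r/n)^(nt)
A = $4,000.00 × (1 + 0.075/2)^(2 × 2)
Growth factor: (1 + 0.075/2)^4 = 1.158650
A = $4,000.00 × 1.158650
A = $4,634.60

A = P(1 + r/n)^(nt) = $4,634.60


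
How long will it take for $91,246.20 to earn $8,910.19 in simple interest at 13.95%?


Rearrange the simple interest formula for t:
I = P × r × t  ⇒  t = I / (P × r)
t = $8,910.19 / ($91,246.20 × 0.1395)
t = 0.7

t = I/(P×r) = 0.7 years


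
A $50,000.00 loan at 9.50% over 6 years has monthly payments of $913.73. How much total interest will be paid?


Total paid over the life of the loan = PMT × n.
Total paid = $913.73 × 72 = $65,788.56
Total interest = total paid − principal = $65,788.56 − $50,000.00 = $15,788.56

Total interest = (PMT × n) - PV = $15,788.56


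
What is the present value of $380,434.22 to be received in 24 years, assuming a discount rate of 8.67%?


Present value formula: PV = FV / (1 + r)^t
PV = $380,434.22 / (1 + 0.0867)^24
PV = $380,434.22 / 7.3558355
PV = $51,718.70

PV = FV / (1 + r)^t = $51,718.70


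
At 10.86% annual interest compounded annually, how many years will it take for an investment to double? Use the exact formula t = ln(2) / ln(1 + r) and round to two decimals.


Doubling condition: (1 + r)^t = 2
Take ln of both sides: t × ln(1 + r) = ln(2)
t = ln(2) / ln(1 + r)
t = 0.693147 / 0.103098
t = 6.72

t = ln(2) / ln(1 + r) = 6.72 years


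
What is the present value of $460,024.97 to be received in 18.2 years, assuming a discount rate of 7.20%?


Present value formula: PV = FV / (1 + r)^t
PV = $460,024.97 / (1 + 0.072)^18.2
PV = $460,024.97 / 3.5444193
PV = $129,788.53

PV = FV / (1 + r)^t = $129,788.53


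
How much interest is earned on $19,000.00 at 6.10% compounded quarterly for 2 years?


Compound interest earned = final amount − principal.
A = P(1 + r/n)^(nt) = $19,000.00 × (1 + 0.061/4)^(4 × 2) = $21,445.57
Interest = A − P = $21,445.57 − $19,000.00 = $2,445.57

Interest = A - P = $2,445.57


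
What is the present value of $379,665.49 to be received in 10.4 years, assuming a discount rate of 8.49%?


Present value formula: PV = FV / (1 + r)^t
PV = $379,665.49 / (1 + 0.0849)^10.4
PV = $379,665.49 / 2.3337427
PV = $162,685.24

PV = FV / (1 + r)^t = $162,685.24


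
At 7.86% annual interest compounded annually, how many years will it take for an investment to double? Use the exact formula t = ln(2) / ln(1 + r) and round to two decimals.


Doubling condition: (1 + r)^t = 2
Take ln of both sides: t × ln(1 + r) = ln(2)
t = ln(2) / ln(1 + r)
t = 0.693147 / 0.075664
t = 9.16

t = ln(2) / ln(1 + r) = 9.16 years


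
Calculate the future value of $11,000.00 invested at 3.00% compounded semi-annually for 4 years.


Compound interest formula: A = P(1 + r/n)^(nt)
A = $11,000.00 × (1 + 0.03/2)^(2 × 4)
Growth factor: (1 + 0.03/2)^8 = 1.126493
A = $11,000.00 × 1.126493
A = $12,391.42

A = P(1 + r/n)^(nt) = $12,391.42


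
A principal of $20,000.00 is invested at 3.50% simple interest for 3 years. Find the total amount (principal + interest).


Total amount formula: A = P(1 + rt) = P + P·r·t
Interest: I = P × r × t = $20,000.00 × 0.035 × 3 = $2,100.00
A = P + I = $20,000.00 + $2,100.00 = $22,100.00

A = P + I = P(1 + rt) = $22,100.00


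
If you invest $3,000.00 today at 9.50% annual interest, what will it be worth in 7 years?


Future value formula: FV = PV × (1 + r)^t
FV = $3,000.00 × (1 + 0.095)^7
FV = $3,000.00 × 1.8875516
FV = $5,662.65

FV = PV × (1 + r)^t = $5,662.65


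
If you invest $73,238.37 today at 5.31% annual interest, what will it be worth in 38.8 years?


Future value formula: FV = PV × (1 + r)^t
FV = $73,238.37 × (1 + 0.0531)^38.8
FV = $73,238.37 × 7.4442504
FV = $545,204.77

FV = PV × (1 + r)^t = $545,204.77


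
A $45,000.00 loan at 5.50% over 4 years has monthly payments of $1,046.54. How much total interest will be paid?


Total paid over the life of the loan = PMT × n.
Total paid = $1,046.54 × 48 = $50,233.92
Total interest = total paid − principal = $50,233.92 − $45,000.00 = $5,233.92

Total interest = (PMT × n) - PV = $5,233.92


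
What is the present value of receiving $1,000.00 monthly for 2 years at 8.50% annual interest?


Present value of an ordinary annuity: PV = PMT × (1 − (1 + r)^(−n)) / r
Monthly rate r = 0.085/12 ≈ 0.00708333, n = 24
PV = $1,000.00 × (1 − (1 + 0.085/12)^(−24)) / (0.085/12)
PV = $1,000.00 × 21.999453
PV = $21,999.45

PV = PMT × (1-(1+r)^(-n))/r = $21,999.45


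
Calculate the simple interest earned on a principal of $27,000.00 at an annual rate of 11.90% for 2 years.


Simple interest formula: I = P × r × t
I = $27,000.00 × 0.119 × 2
I = $6,426.00

I = P × r × t = $6,426.00


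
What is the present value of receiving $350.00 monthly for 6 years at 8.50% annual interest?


Present value of an ordinary annuity: PV = PMT × (1 − (1 + r)^(−n)) / r
Monthly rate r = 0.085/12 ≈ 0.00708333, n = 72
PV = $350.00 × (1 − (1 + 0.085/12)^(−72)) / (0.085/12)
PV = $350.00 × 56.248080
PV = $19,686.83

PV = PMT × (1-(1+r)^(-n))/r = $19,686.83


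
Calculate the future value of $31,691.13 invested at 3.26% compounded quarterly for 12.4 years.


Compound interest formula: A = P(1 + r/n)^(nt)
A = $31,691.13 × (1 + 0.0326/4)^(4 × 12.4)
Growth factor: (1 + 0.0326/4)^49.6 = 1.495711
A = $31,691.13 × 1.495711
A = $47,400.77

A = P(1 + r/n)^(nt) = $47,400.77


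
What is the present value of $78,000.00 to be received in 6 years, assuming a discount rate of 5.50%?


Present value formula: PV = FV / (1 + r)^t
PV = $78,000.00 / (1 + 0.055)^6
PV = $78,000.00 / 1.378843
PV = $56,569.17

PV = FV / (1 + r)^t = $56,569.17


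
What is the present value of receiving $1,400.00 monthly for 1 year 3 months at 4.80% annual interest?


Present value of an ordinary annuity: PV = PMT × (1 − (1 + r)^(−n)) / r
Monthly rate r = 0.048/12 = 0.004, n = 15
PV = $1,400.00 × (1 − (1 + 0.048/12)^(−15)) / (0.048/12)
PV = $1,400.00 × 14.530687
PV = $20,342.96

PV = PMT × (1-(1+r)^(-n))/r = $20,342.96


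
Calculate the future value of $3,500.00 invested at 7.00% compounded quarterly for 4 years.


Compound interest formula: A = P(1 + r/n)^(nt)
A = $3,500.00 × (1 + 0.07/4)^(4 × 4)
Growth factor: (1 + 0.07/4)^16 = 1.319929
A = $3,500.00 × 1.319929
A = $4,619.75

A = P(1 + r/n)^(nt) = $4,619.75


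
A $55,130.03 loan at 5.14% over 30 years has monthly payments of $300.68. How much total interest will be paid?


Total paid over the life of the loan = PMT × n.
Total paid = $300.68 × 360 = $108,244.80
Total interest = total paid − principal = $108,244.80 − $55,130.03 = $53,114.77

Total interest = (PMT × n) - PV = $53,114.77


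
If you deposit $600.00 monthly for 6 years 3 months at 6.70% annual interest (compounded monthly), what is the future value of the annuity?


Future value of an ordinary annuity: FV = PMT × ((1 + r)^n − 1) / r
Monthly rate r = 0.067/12 ≈ 0.00558333, n = 75
FV = $600.00 × ((1 + 0.067/12)^75 − 1) / (0.067/12)
FV = $600.00 × 92.828229
FV = $55,696.94

FV = PMT × ((1+r)^n - 1)/r = $55,696.94


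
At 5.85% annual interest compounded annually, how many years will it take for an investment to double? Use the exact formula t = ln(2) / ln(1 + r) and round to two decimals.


Doubling condition: (1 + r)^t = 2
Take ln of both sides: t × ln(1 + r) = ln(2)
t = ln(2) / ln(1 + r)
t = 0.693147 / 0.056853
t = 12.19

t = ln(2) / ln(1 + r) = 12.19 years


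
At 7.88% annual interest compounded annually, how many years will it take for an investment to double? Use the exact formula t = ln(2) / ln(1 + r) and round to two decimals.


Doubling condition: (1 + r)^t = 2
Take ln of both sides: t × ln(1 + r) = ln(2)
t = ln(2) / ln(1 + r)
t = 0.693147 / 0.075849
t = 9.14

t = ln(2) / ln(1 + r) = 9.14 years


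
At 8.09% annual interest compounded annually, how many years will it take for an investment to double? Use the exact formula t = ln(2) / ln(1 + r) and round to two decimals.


Doubling condition: (1 + r)^t = 2
Take ln of both sides: t × ln(1 + r) = ln(2)
t = ln(2) / ln(1 + r)
t = 0.693147 / 0.077794
t = 8.91

t = ln(2) / ln(1 + r) = 8.91 years


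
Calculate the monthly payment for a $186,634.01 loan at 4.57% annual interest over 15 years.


Loan payment formula: PMT = PV × r / (1 − (1 + r)^(−n))
Monthly rate r = 0.0457/12 ≈ 0.00380833, n = 180 months
Denominator: 1 − (1 + 0.0457/12)^(−180) = 0.495505
PMT = $186,634.01 × (0.0457/12) / 0.495505
PMT = $1,434.42 per month

PMT = PV × r / (1-(1+r)^(-n)) = $1,434.42/month


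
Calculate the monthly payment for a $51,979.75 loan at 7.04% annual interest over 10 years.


Loan payment formula: PMT = PV × r / (1 − (1 + r)^(−n))
Monthly rate r = 0.0704/12 ≈ 0.00586667, n = 120 months
Denominator: 1 − (1 + 0.0704/12)^(−120) = 0.504379
PMT = $51,979.75 × (0.0704/12) / 0.504379
PMT = $604.60 per month

PMT = PV × r / (1-(1+r)^(-n)) = $604.60/month


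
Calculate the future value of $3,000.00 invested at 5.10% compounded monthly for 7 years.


Compound interest formula: A = P(1 + r/n)^(nt)
A = $3,000.00 × (1 + 0.051/12)^(12 × 7)
Growth factor: (1 + 0.051/12)^84 = 1.4279552
A = $3,000.00 × 1.4279552
A = $4,283.87

A = P(1 + r/n)^(nt) = $4,283.87


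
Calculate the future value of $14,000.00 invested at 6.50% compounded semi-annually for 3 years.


Compound interest formula: A = P(1 + r/n)^(nt)
A = $14,000.00 × (1 + 0.065/2)^(2 × 3)
Growth factor: (1 + 0.065/2)^6 = 1.211547
A = $14,000.00 × 1.211547
A = $16,961.66

A = P(1 + r/n)^(nt) = $16,961.66


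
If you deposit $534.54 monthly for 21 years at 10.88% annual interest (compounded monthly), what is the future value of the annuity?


Future value of an ordinary annuity: FV = PMT × ((1 + r)^n − 1) / r
Monthly rate r = 0.1088/12 ≈ 0.00906667, n = 252
FV = $534.54 × ((1 + 0.1088/12)^252 − 1) / (0.1088/12)
FV = $534.54 × 962.106539
FV = $514,284.43

FV = PMT × ((1+r)^n - 1)/r = $514,284.43


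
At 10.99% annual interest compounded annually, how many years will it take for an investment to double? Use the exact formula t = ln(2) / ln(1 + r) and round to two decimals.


Doubling condition: (1 + r)^t = 2
Take ln of both sides: t × ln(1 + r) = ln(2)
t = ln(2) / ln(1 + r)
t = 0.693147 / 0.104270
t = 6.65

t = ln(2) / ln(1 + r) = 6.65 years


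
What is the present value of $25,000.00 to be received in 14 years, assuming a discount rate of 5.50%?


Present value formula: PV = FV / (1 + r)^t
PV = $25,000.00 / (1 + 0.055)^14
PV = $25,000.00 / 2.1160915
PV = $11,814.23

PV = FV / (1 + r)^t = $11,814.23


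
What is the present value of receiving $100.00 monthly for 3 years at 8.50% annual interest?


Present value of an ordinary annuity: PV = PMT × (1 − (1 + r)^(−n)) / r
Monthly rate r = 0.085/12 ≈ 0.00708333, n = 36
PV = $100.00 × (1 − (1 + 0.085/12)^(−36)) / (0.085/12)
PV = $100.00 × 31.678112
PV = $3,167.81

PV = PMT × (1-(1+r)^(-n))/r = $3,167.81


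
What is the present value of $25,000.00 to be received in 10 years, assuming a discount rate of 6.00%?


Present value formula: PV = FV / (1 + r)^t
PV = $25,000.00 / (1 + 0.06)^10
PV = $25,000.00 / 1.790848
PV = $13,959.87

PV = FV / (1 + r)^t = $13,959.87


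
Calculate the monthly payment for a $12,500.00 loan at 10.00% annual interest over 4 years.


Loan payment formula: PMT = PV × r / (1 − (1 + r)^(−n))
Monthly rate r = 0.1/12 ≈ 0.00833333, n = 48 months
Denominator: 1 − (1 + 0.1/12)^(−48) = 0.328568
PMT = $12,500.00 × (0.1/12) / 0.328568
PMT = $317.03 per month

PMT = PV × r / (1-(1+r)^(-n)) = $317.03/month


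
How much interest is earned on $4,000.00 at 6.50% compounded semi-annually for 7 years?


Compound interest earned = final amount − principal.
A = P(1 + r/n)^(nt) = $4,000.00 × (1 + 0.065/2)^(2 × 7) = $6,259.23
Interest = A − P = $6,259.23 − $4,000.00 = $2,259.23

Interest = A - P = $2,259.23


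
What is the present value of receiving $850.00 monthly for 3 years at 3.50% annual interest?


Present value of an ordinary annuity: PV = PMT × (1 − (1 + r)^(−n)) / r
Monthly rate r = 0.035/12 ≈ 0.00291667, n = 36
PV = $850.00 × (1 − (1 + 0.035/12)^(−36)) / (0.035/12)
PV = $850.00 × 34.127270
PV = $29,008.18

PV = PMT × (1-(1+r)^(-n))/r = $29,008.18


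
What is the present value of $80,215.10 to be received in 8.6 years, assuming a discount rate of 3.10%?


Present value formula: PV = FV / (1 + r)^t
PV = $80,215.10 / (1 + 0.031)^8.6
PV = $80,215.10 / 1.300243
PV = $61,692.39

PV = FV / (1 + r)^t = $61,692.39


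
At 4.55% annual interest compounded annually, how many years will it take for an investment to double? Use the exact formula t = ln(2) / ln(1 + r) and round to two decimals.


Doubling condition: (1 + r)^t = 2
Take ln of both sides: t × ln(1 + r) = ln(2)
t = ln(2) / ln(1 + r)
t = 0.693147 / 0.044495
t = 15.58

t = ln(2) / ln(1 + r) = 15.58 years


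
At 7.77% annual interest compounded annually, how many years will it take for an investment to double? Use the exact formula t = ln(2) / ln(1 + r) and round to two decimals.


Doubling condition: (1 + r)^t = 2
Take ln of both sides: t × ln(1 + r) = ln(2)
t = ln(2) / ln(1 + r)
t = 0.693147 / 0.074829
t = 9.26

t = ln(2) / ln(1 + r) = 9.26 years


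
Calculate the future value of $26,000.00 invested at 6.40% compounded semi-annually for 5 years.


Compound interest formula: A = P(1 + r/n)^(nt)
A = $26,000.00 × (1 + 0.064/2)^(2 × 5)
Growth factor: (1 + 0.064/2)^10 = 1.370241
A = $26,000.00 × 1.370241
A = $35,626.27

A = P(1 + r/n)^(nt) = $35,626.27


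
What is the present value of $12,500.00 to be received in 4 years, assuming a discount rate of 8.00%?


Present value formula: PV = FV / (1 + r)^t
PV = $12,500.00 / (1 + 0.08)^4
PV = $12,500.00 / 1.360489
PV = $9,187.87

PV = FV / (1 + r)^t = $9,187.87


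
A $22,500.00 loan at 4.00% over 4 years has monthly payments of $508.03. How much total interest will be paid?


Total paid over the life of the loan = PMT × n.
Total paid = $508.03 × 48 = $24,385.44
Total interest = total paid − principal = $24,385.44 − $22,500.00 = $1,885.44

Total interest = (PMT × n) - PV = $1,885.44


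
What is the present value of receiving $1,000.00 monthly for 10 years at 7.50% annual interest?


Present value of an ordinary annuity: PV = PMT × (1 − (1 + r)^(−n)) / r
Monthly rate r = 0.075/12 = 0.00625, n = 120
PV = $1,000.00 × (1 − (1 + 0.075/12)^(−120)) / (0.075/12)
PV = $1,000.00 × 84.244743
PV = $84,244.74

PV = PMT × (1-(1+r)^(-n))/r = $84,244.74


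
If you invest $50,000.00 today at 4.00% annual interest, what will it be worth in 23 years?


Future value formula: FV = PV × (1 + r)^t
FV = $50,000.00 × (1 + 0.04)^23
FV = $50,000.00 × 2.46471554
FV = $123,235.78

FV = PV × (1 + r)^t = $123,235.78


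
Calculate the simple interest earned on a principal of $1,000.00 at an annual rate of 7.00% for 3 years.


Simple interest formula: I = P × r × t
I = $1,000.00 × 0.07 × 3
I = $210.00

I = P × r × t = $210.00


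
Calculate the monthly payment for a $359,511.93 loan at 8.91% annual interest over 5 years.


Loan payment formula: PMT = PV × r / (1 − (1 + r)^(−n))
Monthly rate r = 0.0891/12 = 0.007425, n = 60 months
Denominator: 1 − (1 + 0.0891/12)^(−60) = 0.358441
PMT = $359,511.93 × (0.0891/12) / 0.358441
PMT = $7,447.18 per month

PMT = PV × r / (1-(1+r)^(-n)) = $7,447.18/month


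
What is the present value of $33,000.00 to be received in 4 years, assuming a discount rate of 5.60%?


Present value formula: PV = FV / (1 + r)^t
PV = $33,000.00 / (1 + 0.056)^4
PV = $33,000.00 / 1.2435283
PV = $26,537.39

PV = FV / (1 + r)^t = $26,537.39


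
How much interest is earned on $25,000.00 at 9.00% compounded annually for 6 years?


Compound interest earned = final amount − principal.
A = P(1 + r/n)^(nt) = $25,000.00 × (1 + 0.09/1)^(1 × 6) = $41,927.50
Interest = A − P = $41,927.50 − $25,000.00 = $16,927.50

Interest = A - P = $16,927.50


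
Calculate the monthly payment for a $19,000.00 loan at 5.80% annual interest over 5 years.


Loan payment formula: PMT = PV × r / (1 − (1 + r)^(−n))
Monthly rate r = 0.058/12 ≈ 0.00483333, n = 60 months
Denominator: 1 − (1 + 0.058/12)^(−60) = 0.251214
PMT = $19,000.00 × (0.058/12) / 0.251214
PMT = $365.56 per month

PMT = PV × r / (1-(1+r)^(-n)) = $365.56/month


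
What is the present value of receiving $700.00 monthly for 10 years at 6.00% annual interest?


Present value of an ordinary annuity: PV = PMT × (1 − (1 + r)^(−n)) / r
Monthly rate r = 0.06/12 = 0.005, n = 120
PV = $700.00 × (1 − (1 + 0.06/12)^(−120)) / (0.06/12)
PV = $700.00 × 90.073453
PV = $63,051.42

PV = PMT × (1-(1+r)^(-n))/r = $63,051.42


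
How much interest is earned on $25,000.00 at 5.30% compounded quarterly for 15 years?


Compound interest earned = final amount − principal.
A = P(1 + r/n)^(nt) = $25,000.00 × (1 + 0.053/4)^(4 × 15) = $55,072.75
Interest = A − P = $55,072.75 − $25,000.00 = $30,072.75

Interest = A - P = $30,072.75


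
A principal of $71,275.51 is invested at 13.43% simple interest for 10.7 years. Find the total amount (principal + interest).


Total amount formula: A = P(1 + rt) = P + P·r·t
Interest: I = P × r × t = $71,275.51 × 0.1343 × 10.7 = $102,423.62
A = P + I = $71,275.51 + $102,423.62 = $173,699.13

A = P + I = P(1 + rt) = $173,699.13


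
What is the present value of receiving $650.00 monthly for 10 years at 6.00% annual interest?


Present value of an ordinary annuity: PV = PMT × (1 − (1 + r)^(−n)) / r
Monthly rate r = 0.06/12 = 0.005, n = 120
PV = $650.00 × (1 − (1 + 0.06/12)^(−120)) / (0.06/12)
PV = $650.00 × 90.073453
PV = $58,547.74

PV = PMT × (1-(1+r)^(-n))/r = $58,547.74


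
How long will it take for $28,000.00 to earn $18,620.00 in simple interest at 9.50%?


Rearrange the simple interest formula for t:
I = P × r × t  ⇒  t = I / (P × r)
t = $18,620.00 / ($28,000.00 × 0.095)
t = 7

t = I/(P×r) = 7 years


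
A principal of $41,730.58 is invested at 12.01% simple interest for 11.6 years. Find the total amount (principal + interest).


Total amount formula: A = P(1 + rt) = P + P·r·t
Interest: I = P × r × t = $41,730.58 × 0.1201 × 11.6 = $58,137.37
A = P + I = $41,730.58 + $58,137.37 = $99,867.95

A = P + I = P(1 + rt) = $99,867.95


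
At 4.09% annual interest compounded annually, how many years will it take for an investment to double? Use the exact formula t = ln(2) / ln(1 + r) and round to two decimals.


Doubling condition: (1 + r)^t = 2
Take ln of both sides: t × ln(1 + r) = ln(2)
t = ln(2) / ln(1 + r)
t = 0.693147 / 0.040086
t = 17.29

t = ln(2) / ln(1 + r) = 17.29 years


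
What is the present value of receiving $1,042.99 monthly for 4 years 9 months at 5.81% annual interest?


Present value of an ordinary annuity: PV = PMT × (1 − (1 + r)^(−n)) / r
Monthly rate r = 0.0581/12 ≈ 0.00484167, n = 57
PV = $1,042.99 × (1 − (1 + 0.0581/12)^(−57)) / (0.0581/12)
PV = $1,042.99 × 49.7065597
PV = $51,843.44

PV = PMT × (1-(1+r)^(-n))/r = $51,843.44


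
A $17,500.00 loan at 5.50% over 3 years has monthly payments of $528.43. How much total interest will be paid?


Total paid over the life of the loan = PMT × n.
Total paid = $528.43 × 36 = $19,023.48
Total interest = total paid − principal = $19,023.48 − $17,500.00 = $1,523.48

Total interest = (PMT × n) - PV = $1,523.48


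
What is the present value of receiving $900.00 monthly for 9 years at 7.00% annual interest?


Present value of an ordinary annuity: PV = PMT × (1 − (1 + r)^(−n)) / r
Monthly rate r = 0.07/12 ≈ 0.00583333, n = 108
PV = $900.00 × (1 − (1 + 0.07/12)^(−108)) / (0.07/12)
PV = $900.00 × 79.95984996
PV = $71,963.86

PV = PMT × (1-(1+r)^(-n))/r = $71,963.86


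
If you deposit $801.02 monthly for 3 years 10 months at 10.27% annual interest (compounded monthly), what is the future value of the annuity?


Future value of an ordinary annuity: FV = PMT × ((1 + r)^n − 1) / r
Monthly rate r = 0.1027/12 ≈ 0.00855833, n = 46
FV = $801.02 × ((1 + 0.1027/12)^46 − 1) / (0.1027/12)
FV = $801.02 × 56.079834
FV = $44,921.07

FV = PMT × ((1+r)^n - 1)/r = $44,921.07


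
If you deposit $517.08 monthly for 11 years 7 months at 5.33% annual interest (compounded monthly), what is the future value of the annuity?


Future value of an ordinary annuity: FV = PMT × ((1 + r)^n − 1) / r
Monthly rate r = 0.0533/12 ≈ 0.00444167, n = 139
FV = $517.08 × ((1 + 0.0533/12)^139 − 1) / (0.0533/12)
FV = $517.08 × 191.719184
FV = $99,134.16

FV = PMT × ((1+r)^n - 1)/r = $99,134.16


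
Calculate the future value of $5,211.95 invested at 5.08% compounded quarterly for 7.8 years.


Compound interest formula: A = P(1 + r/n)^(nt)
A = $5,211.95 × (1 + 0.0508/4)^(4 × 7.8)
Growth factor: (1 + 0.0508/4)^31.2 = 1.482522
A = $5,211.95 × 1.482522
A = $7,726.83

A = P(1 + r/n)^(nt) = $7,726.83


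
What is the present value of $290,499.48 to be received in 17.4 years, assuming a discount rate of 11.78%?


Present value formula: PV = FV / (1 + r)^t
PV = $290,499.48 / (1 + 0.1178)^17.4
PV = $290,499.48 / 6.942812
PV = $41,841.76

PV = FV / (1 + r)^t = $41,841.76


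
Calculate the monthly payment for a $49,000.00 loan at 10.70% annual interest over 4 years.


Loan payment formula: PMT = PV × r / (1 − (1 + r)^(−n))
Monthly rate r = 0.107/12 ≈ 0.00891667, n = 48 months
Denominator: 1 − (1 + 0.107/12)^(−48) = 0.346951
PMT = $49,000.00 × (0.107/12) / 0.346951
PMT = $1,259.30 per month

PMT = PV × r / (1-(1+r)^(-n)) = $1,259.30/month


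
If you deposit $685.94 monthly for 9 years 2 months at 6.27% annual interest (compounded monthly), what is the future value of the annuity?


Future value of an ordinary annuity: FV = PMT × ((1 + r)^n − 1) / r
Monthly rate r = 0.0627/12 = 0.005225, n = 110
FV = $685.94 × ((1 + 0.0627/12)^110 − 1) / (0.0627/12)
FV = $685.94 × 148.139672
FV = $101,614.93

FV = PMT × ((1+r)^n - 1)/r = $101,614.93


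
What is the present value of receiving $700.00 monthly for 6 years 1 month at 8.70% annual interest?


Present value of an ordinary annuity: PV = PMT × (1 − (1 + r)^(−n)) / r
Monthly rate r = 0.087/12 = 0.00725, n = 73
PV = $700.00 × (1 − (1 + 0.087/12)^(−73)) / (0.087/12)
PV = $700.00 × 56.527954
PV = $39,569.57

PV = PMT × (1-(1+r)^(-n))/r = $39,569.57


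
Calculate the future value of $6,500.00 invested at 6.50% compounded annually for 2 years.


Compound interest formula: A = P(1 + r/n)^(nt)
A = $6,500.00 × (1 + 0.065/1)^(1 × 2)
Growth factor: (1 + 0.065/1)^2 = 1.134225
A = $6,500.00 × 1.134225
A = $7,372.46

A = P(1 + r/n)^(nt) = $7,372.46


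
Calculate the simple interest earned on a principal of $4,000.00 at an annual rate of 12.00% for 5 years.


Simple interest formula: I = P × r × t
I = $4,000.00 × 0.12 × 5
I = $2,400.00

I = P × r × t = $2,400.00


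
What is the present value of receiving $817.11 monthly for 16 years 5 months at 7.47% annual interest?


Present value of an ordinary annuity: PV = PMT × (1 − (1 + r)^(−n)) / r
Monthly rate r = 0.0747/12 = 0.006225, n = 197
PV = $817.11 × (1 − (1 + 0.0747/12)^(−197)) / (0.0747/12)
PV = $817.11 × 113.335583
PV = $92,607.64

PV = PMT × (1-(1+r)^(-n))/r = $92,607.64


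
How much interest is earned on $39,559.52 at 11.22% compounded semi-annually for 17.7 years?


Compound interest earned = final amount − principal.
A = P(1 + r/n)^(nt) = $39,559.52 × (1 + 0.1122/2)^(2 × 17.7) = $273,155.23
Interest = A − P = $273,155.23 − $39,559.52 = $233,595.71

Interest = A - P = $233,595.71


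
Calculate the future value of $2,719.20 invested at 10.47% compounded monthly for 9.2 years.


Compound interest formula: A = P(1 + r/n)^(nt)
A = $2,719.20 × (1 + 0.1047/12)^(12 × 9.2)
Growth factor: (1 + 0.1047/12)^110.4 = 2.609248
A = $2,719.20 × 2.609248
A = $7,095.07

A = P(1 + r/n)^(nt) = $7,095.07


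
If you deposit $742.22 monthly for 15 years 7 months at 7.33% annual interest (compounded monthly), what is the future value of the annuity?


Future value of an ordinary annuity: FV = PMT × ((1 + r)^n − 1) / r
Monthly rate r = 0.0733/12 ≈ 0.00610833, n = 187
FV = $742.22 × ((1 + 0.0733/12)^187 − 1) / (0.0733/12)
FV = $742.22 × 347.552740
FV = $257,960.59

FV = PMT × ((1+r)^n - 1)/r = $257,960.59


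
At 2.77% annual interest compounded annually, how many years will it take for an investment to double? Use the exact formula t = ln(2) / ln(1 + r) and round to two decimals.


Doubling condition: (1 + r)^t = 2
Take ln of both sides: t × ln(1 + r) = ln(2)
t = ln(2) / ln(1 + r)
t = 0.693147 / 0.027323
t = 25.37

t = ln(2) / ln(1 + r) = 25.37 years


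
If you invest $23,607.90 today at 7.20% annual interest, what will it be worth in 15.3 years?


Future value formula: FV = PV × (1 + r)^t
FV = $23,607.90 × (1 + 0.072)^15.3
FV = $23,607.90 × 2.8972116
FV = $68,397.08

FV = PV × (1 + r)^t = $68,397.08


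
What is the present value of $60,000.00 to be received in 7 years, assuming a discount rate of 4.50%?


Present value formula: PV = FV / (1 + r)^t
PV = $60,000.00 / (1 + 0.045)^7
PV = $60,000.00 / 1.3608618
PV = $44,089.71

PV = FV / (1 + r)^t = $44,089.71


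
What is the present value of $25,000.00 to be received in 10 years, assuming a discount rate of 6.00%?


Present value formula: PV = FV / (1 + r)^t
PV = $25,000.00 / (1 + 0.06)^10
PV = $25,000.00 / 1.790848
PV = $13,959.87

PV = FV / (1 + r)^t = $13,959.87


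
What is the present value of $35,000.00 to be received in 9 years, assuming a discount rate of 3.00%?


Present value formula: PV = FV / (1 + r)^t
PV = $35,000.00 / (1 + 0.03)^9
PV = $35,000.00 / 1.304773
PV = $26,824.59

PV = FV / (1 + r)^t = $26,824.59


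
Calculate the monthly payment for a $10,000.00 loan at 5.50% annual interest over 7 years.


Loan payment formula: PMT = PV × r / (1 − (1 + r)^(−n))
Monthly rate r = 0.055/12 ≈ 0.00458333, n = 84 months
Denominator: 1 − (1 + 0.055/12)^(−84) = 0.318951
PMT = $10,000.00 × (0.055/12) / 0.318951
PMT = $143.70 per month

PMT = PV × r / (1-(1+r)^(-n)) = $143.70/month


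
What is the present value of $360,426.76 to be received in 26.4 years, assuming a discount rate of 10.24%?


Present value formula: PV = FV / (1 + r)^t
PV = $360,426.76 / (1 + 0.1024)^26.4
PV = $360,426.76 / 13.114599
PV = $27,482.87

PV = FV / (1 + r)^t = $27,482.87


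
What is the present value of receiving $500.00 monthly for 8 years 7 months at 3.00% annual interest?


Present value of an ordinary annuity: PV = PMT × (1 − (1 + r)^(−n)) / r
Monthly rate r = 0.03/12 = 0.0025, n = 103
PV = $500.00 × (1 − (1 + 0.03/12)^(−103)) / (0.03/12)
PV = $500.00 × 90.707978
PV = $45,353.99

PV = PMT × (1-(1+r)^(-n))/r = $45,353.99


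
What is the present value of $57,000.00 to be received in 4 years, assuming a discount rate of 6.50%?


Present value formula: PV = FV / (1 + r)^t
PV = $57,000.00 / (1 + 0.065)^4
PV = $57,000.00 / 1.28646635
PV = $44,307.42

PV = FV / (1 + r)^t = $44,307.42


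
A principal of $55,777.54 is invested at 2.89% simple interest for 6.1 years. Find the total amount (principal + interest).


Total amount formula: A = P(1 + rt) = P + P·r·t
Interest: I = P × r × t = $55,777.54 × 0.0289 × 6.1 = $9,833.02
A = P + I = $55,777.54 + $9,833.02 = $65,610.56

A = P + I = P(1 + rt) = $65,610.56


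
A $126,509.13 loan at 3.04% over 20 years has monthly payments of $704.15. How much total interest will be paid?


Total paid over the life of the loan = PMT × n.
Total paid = $704.15 × 240 = $168,996.00
Total interest = total paid − principal = $168,996.00 − $126,509.13 = $42,486.87

Total interest = (PMT × n) - PV = $42,486.87


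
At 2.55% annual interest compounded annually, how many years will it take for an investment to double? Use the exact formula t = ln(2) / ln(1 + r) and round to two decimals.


Doubling condition: (1 + r)^t = 2
Take ln of both sides: t × ln(1 + r) = ln(2)
t = ln(2) / ln(1 + r)
t = 0.693147 / 0.025180
t = 27.53

t = ln(2) / ln(1 + r) = 27.53 years


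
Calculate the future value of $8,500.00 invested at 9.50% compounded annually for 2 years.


Compound interest formula: A = P(1 + r/n)^(nt)
A = $8,500.00 × (1 + 0.095/1)^(1 × 2)
Growth factor: (1 + 0.095/1)^2 = 1.199025
A = $8,500.00 × 1.199025
A = $10,191.71

A = P(1 + r/n)^(nt) = $10,191.71


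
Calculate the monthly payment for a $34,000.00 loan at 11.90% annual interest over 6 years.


Loan payment formula: PMT = PV × r / (1 − (1 + r)^(−n))
Monthly rate r = 0.119/12 ≈ 0.00991667, n = 72 months
Denominator: 1 − (1 + 0.119/12)^(−72) = 0.508593
PMT = $34,000.00 × (0.119/12) / 0.508593
PMT = $662.94 per month

PMT = PV × r / (1-(1+r)^(-n)) = $662.94/month


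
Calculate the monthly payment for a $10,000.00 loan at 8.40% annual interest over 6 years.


Loan payment formula: PMT = PV × r / (1 − (1 + r)^(−n))
Monthly rate r = 0.084/12 = 0.007, n = 72 months
Denominator: 1 − (1 + 0.084/12)^(−72) = 0.394829
PMT = $10,000.00 × (0.084/12) / 0.394829
PMT = $177.29 per month

PMT = PV × r / (1-(1+r)^(-n)) = $177.29/month


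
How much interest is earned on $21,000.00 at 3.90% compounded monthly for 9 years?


Compound interest earned = final amount − principal.
A = P(1 + r/n)^(nt) = $21,000.00 × (1 + 0.039/12)^(12 × 9) = $29,813.26
Interest = A − P = $29,813.26 − $21,000.00 = $8,813.26

Interest = A - P = $8,813.26


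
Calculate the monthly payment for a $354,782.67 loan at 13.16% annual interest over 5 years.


Loan payment formula: PMT = PV × r / (1 − (1 + r)^(−n))
Monthly rate r = 0.1316/12 ≈ 0.01096667, n = 60 months
Denominator: 1 − (1 + 0.1316/12)^(−60) = 0.480256
PMT = $354,782.67 × (0.1316/12) / 0.480256
PMT = $8,101.48 per month

PMT = PV × r / (1-(1+r)^(-n)) = $8,101.48/month


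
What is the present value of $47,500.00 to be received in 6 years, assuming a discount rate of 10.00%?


Present value formula: PV = FV / (1 + r)^t
PV = $47,500.00 / (1 + 0.1)^6
PV = $47,500.00 / 1.771561
PV = $26,812.51

PV = FV / (1 + r)^t = $26,812.51


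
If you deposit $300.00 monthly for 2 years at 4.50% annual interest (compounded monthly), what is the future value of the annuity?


Future value of an ordinary annuity: FV = PMT × ((1 + r)^n − 1) / r
Monthly rate r = 0.045/12 = 0.00375, n = 24
FV = $300.00 × ((1 + 0.045/12)^24 − 1) / (0.045/12)
FV = $300.00 × 25.064031
FV = $7,519.21

FV = PMT × ((1+r)^n - 1)/r = $7,519.21


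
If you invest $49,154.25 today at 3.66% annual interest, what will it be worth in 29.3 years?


Future value formula: FV = PV × (1 + r)^t
FV = $49,154.25 × (1 + 0.0366)^29.3
FV = $49,154.25 × 2.866872
FV = $140,918.94

FV = PV × (1 + r)^t = $140,918.94


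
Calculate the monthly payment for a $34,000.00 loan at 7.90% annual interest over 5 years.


Loan payment formula: PMT = PV × r / (1 − (1 + r)^(−n))
Monthly rate r = 0.079/12 ≈ 0.00658333, n = 60 months
Denominator: 1 − (1 + 0.079/12)^(−60) = 0.325447
PMT = $34,000.00 × (0.079/12) / 0.325447
PMT = $687.77 per month

PMT = PV × r / (1-(1+r)^(-n)) = $687.77/month


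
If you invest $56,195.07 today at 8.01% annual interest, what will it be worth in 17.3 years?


Future value formula: FV = PV × (1 + r)^t
FV = $56,195.07 × (1 + 0.0801)^17.3
FV = $56,195.07 × 3.792509
FV = $213,120.31

FV = PV × (1 + r)^t = $213,120.31


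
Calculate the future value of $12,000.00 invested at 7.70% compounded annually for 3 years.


Compound interest formula: A = P(1 + r/n)^(nt)
A = $12,000.00 × (1 + 0.077/1)^(1 × 3)
Growth factor: (1 + 0.077/1)^3 = 1.2492435
A = $12,000.00 × 1.2492435
A = $14,990.92

A = P(1 + r/n)^(nt) = $14,990.92


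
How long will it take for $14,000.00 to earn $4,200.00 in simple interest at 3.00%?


Rearrange the simple interest formula for t:
I = P × r × t  ⇒  t = I / (P × r)
t = $4,200.00 / ($14,000.00 × 0.03)
t = 10

t = I/(P×r) = 10 years


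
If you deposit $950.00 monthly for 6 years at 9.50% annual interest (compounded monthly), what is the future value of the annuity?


Future value of an ordinary annuity: FV = PMT × ((1 + r)^n − 1) / r
Monthly rate r = 0.095/12 ≈ 0.00791667, n = 72
FV = $950.00 × ((1 + 0.095/12)^72 − 1) / (0.095/12)
FV = $950.00 × 96.543509
FV = $91,716.33

FV = PMT × ((1+r)^n - 1)/r = $91,716.33


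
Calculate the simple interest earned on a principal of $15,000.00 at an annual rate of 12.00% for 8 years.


Simple interest formula: I = P × r × t
I = $15,000.00 × 0.12 × 8
I = $14,400.00

I = P × r × t = $14,400.00


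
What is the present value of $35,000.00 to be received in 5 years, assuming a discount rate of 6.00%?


Present value formula: PV = FV / (1 + r)^t
PV = $35,000.00 / (1 + 0.06)^5
PV = $35,000.00 / 1.3382256
PV = $26,154.04

PV = FV / (1 + r)^t = $26,154.04


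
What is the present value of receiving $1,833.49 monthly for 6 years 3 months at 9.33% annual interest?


Present value of an ordinary annuity: PV = PMT × (1 − (1 + r)^(−n)) / r
Monthly rate r = 0.0933/12 = 0.007775, n = 75
PV = $1,833.49 × (1 − (1 + 0.0933/12)^(−75)) / (0.0933/12)
PV = $1,833.49 × 56.667320
PV = $103,898.96

PV = PMT × (1-(1+r)^(-n))/r = $103,898.96


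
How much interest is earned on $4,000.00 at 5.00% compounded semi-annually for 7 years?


Compound interest earned = final amount − principal.
A = P(1 + r/n)^(nt) = $4,000.00 × (1 + 0.05/2)^(2 × 7) = $5,651.90
Interest = A − P = $5,651.90 − $4,000.00 = $1,651.90

Interest = A - P = $1,651.90


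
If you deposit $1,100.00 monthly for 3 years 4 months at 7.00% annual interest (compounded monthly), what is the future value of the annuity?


Future value of an ordinary annuity: FV = PMT × ((1 + r)^n − 1) / r
Monthly rate r = 0.07/12 ≈ 0.00583333, n = 40
FV = $1,100.00 × ((1 + 0.07/12)^40 − 1) / (0.07/12)
FV = $1,100.00 × 44.905124
FV = $49,395.64

FV = PMT × ((1+r)^n - 1)/r = $49,395.64


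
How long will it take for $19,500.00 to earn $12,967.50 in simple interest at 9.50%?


Rearrange the simple interest formula for t:
I = P × r × t  ⇒  t = I / (P × r)
t = $12,967.50 / ($19,500.00 × 0.095)
t = 7

t = I/(P×r) = 7 years


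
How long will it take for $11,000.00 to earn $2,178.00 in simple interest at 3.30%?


Rearrange the simple interest formula for t:
I = P × r × t  ⇒  t = I / (P × r)
t = $2,178.00 / ($11,000.00 × 0.033)
t = 6

t = I/(P×r) = 6 years


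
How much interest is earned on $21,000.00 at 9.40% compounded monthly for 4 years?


Compound interest earned = final amount − principal.
A = P(1 + r/n)^(nt) = $21,000.00 × (1 + 0.094/12)^(12 × 4) = $30,540.61
Interest = A − P = $30,540.61 − $21,000.00 = $9,540.61

Interest = A - P = $9,540.61


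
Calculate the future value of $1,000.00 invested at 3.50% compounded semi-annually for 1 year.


Compound interest formula: A = P(1 + r/n)^(nt)
A = $1,000.00 × (1 + 0.035/2)^(2 × 1)
Growth factor: (1 + 0.035/2)^2 = 1.035306
A = $1,000.00 × 1.035306
A = $1,035.31

A = P(1 + r/n)^(nt) = $1,035.31


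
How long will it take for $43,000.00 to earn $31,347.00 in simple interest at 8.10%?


Rearrange the simple interest formula for t:
I = P × r × t  ⇒  t = I / (P × r)
t = $31,347.00 / ($43,000.00 × 0.081)
t = 9

t = I/(P×r) = 9 years


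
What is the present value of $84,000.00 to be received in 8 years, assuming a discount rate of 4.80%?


Present value formula: PV = FV / (1 + r)^t
PV = $84,000.00 / (1 + 0.048)^8
PV = $84,000.00 / 1.4550914
PV = $57,728.33

PV = FV / (1 + r)^t = $57,728.33


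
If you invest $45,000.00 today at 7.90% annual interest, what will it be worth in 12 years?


Future value formula: FV = PV × (1 + r)^t
FV = $45,000.00 × (1 + 0.079)^12
FV = $45,000.00 × 2.4903325
FV = $112,064.96

FV = PV × (1 + r)^t = $112,064.96


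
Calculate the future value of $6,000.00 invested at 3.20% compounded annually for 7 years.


Compound interest formula: A = P(1 + r/n)^(nt)
A = $6,000.00 × (1 + 0.032/1)^(1 × 7)
Growth factor: (1 + 0.032/1)^7 = 1.246688
A = $6,000.00 × 1.246688
A = $7,480.13

A = P(1 + r/n)^(nt) = $7,480.13


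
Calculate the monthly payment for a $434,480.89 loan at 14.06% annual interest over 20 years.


Loan payment formula: PMT = PV × r / (1 − (1 + r)^(−n))
Monthly rate r = 0.1406/12 ≈ 0.01171667, n = 240 months
Denominator: 1 − (1 + 0.1406/12)^(−240) = 0.938925
PMT = $434,480.89 × (0.1406/12) / 0.938925
PMT = $5,421.80 per month

PMT = PV × r / (1-(1+r)^(-n)) = $5,421.80/month


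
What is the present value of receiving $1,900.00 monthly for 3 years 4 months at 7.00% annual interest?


Present value of an ordinary annuity: PV = PMT × (1 − (1 + r)^(−n)) / r
Monthly rate r = 0.07/12 ≈ 0.00583333, n = 40
PV = $1,900.00 × (1 − (1 + 0.07/12)^(−40)) / (0.07/12)
PV = $1,900.00 × 35.584014
PV = $67,609.63

PV = PMT × (1-(1+r)^(-n))/r = $67,609.63


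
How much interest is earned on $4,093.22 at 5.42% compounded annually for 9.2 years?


Compound interest earned = final amount − principal.
A = P(1 + r/n)^(nt) = $4,093.22 × (1 + 0.0542/1)^(1 × 9.2) = $6,652.07
Interest = A − P = $6,652.07 − $4,093.22 = $2,558.85

Interest = A - P = $2,558.85


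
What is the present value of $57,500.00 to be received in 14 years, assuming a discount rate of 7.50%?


Present value formula: PV = FV / (1 + r)^t
PV = $57,500.00 / (1 + 0.075)^14
PV = $57,500.00 / 2.752444
PV = $20,890.52

PV = FV / (1 + r)^t = $20,890.52


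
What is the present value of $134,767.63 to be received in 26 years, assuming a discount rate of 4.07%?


Present value formula: PV = FV / (1 + r)^t
PV = $134,767.63 / (1 + 0.0407)^26
PV = $134,767.63 / 2.8213984
PV = $47,766.25

PV = FV / (1 + r)^t = $47,766.25


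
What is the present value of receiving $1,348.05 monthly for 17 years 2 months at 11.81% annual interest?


Present value of an ordinary annuity: PV = PMT × (1 − (1 + r)^(−n)) / r
Monthly rate r = 0.1181/12 ≈ 0.00984167, n = 206
PV = $1,348.05 × (1 − (1 + 0.1181/12)^(−206)) / (0.1181/12)
PV = $1,348.05 × 88.095723
PV = $118,757.44

PV = PMT × (1-(1+r)^(-n))/r = $118,757.44


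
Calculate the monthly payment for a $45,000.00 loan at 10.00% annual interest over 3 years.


Loan payment formula: PMT = PV × r / (1 − (1 + r)^(−n))
Monthly rate r = 0.1/12 ≈ 0.00833333, n = 36 months
Denominator: 1 − (1 + 0.1/12)^(−36) = 0.2582603
PMT = $45,000.00 × (0.1/12) / 0.2582603
PMT = $1,452.02 per month

PMT = PV × r / (1-(1+r)^(-n)) = $1,452.02/month


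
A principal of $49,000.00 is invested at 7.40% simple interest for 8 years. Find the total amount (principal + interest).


Total amount formula: A = P(1 + rt) = P + P·r·t
Interest: I = P × r × t = $49,000.00 × 0.074 × 8 = $29,008.00
A = P + I = $49,000.00 + $29,008.00 = $78,008.00

A = P + I = P(1 + rt) = $78,008.00


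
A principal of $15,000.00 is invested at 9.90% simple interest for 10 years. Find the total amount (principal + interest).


Total amount formula: A = P(1 + rt) = P + P·r·t
Interest: I = P × r × t = $15,000.00 × 0.099 × 10 = $14,850.00
A = P + I = $15,000.00 + $14,850.00 = $29,850.00

A = P + I = P(1 + rt) = $29,850.00
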